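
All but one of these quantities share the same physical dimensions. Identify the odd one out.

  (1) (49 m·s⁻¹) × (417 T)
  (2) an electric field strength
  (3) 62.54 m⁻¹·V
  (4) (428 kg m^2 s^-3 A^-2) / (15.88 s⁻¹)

Dimensions:
  (1) [m·s⁻¹] · [kg·s⁻²·A⁻¹] = kg·m·s⁻³·A⁻¹
  (2) [electric field strength] = kg·m·s⁻³·A⁻¹
  (3) V·m⁻¹ = J·C⁻¹·m⁻¹ = kg·m·s⁻³·A⁻¹
  (4) [kg·m²·s⁻³·A⁻²] / [s⁻¹] = kg·m²·s⁻²·A⁻²
All reduce to kg·m·s⁻³·A⁻¹ except (4), which is kg·m²·s⁻²·A⁻².

(4)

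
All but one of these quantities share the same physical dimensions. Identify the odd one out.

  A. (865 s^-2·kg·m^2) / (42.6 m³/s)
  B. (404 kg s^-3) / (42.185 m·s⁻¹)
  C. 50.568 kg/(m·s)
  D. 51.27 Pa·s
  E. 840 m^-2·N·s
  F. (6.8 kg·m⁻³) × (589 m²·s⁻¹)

B.

Reduce each to base SI dimensions:
  A. [kg·m²·s⁻²] / [m³·s⁻¹] = kg·m⁻¹·s⁻¹
  B. [kg·s⁻³] / [m·s⁻¹] = kg·m⁻¹·s⁻²
  C. kg·m⁻¹·s⁻¹
  D. Pa·s = N·m⁻²·s = kg·m⁻¹·s⁻¹
  E. N·s·m⁻² = kg·m·s⁻²·s·m⁻² = kg·m⁻¹·s⁻¹
  F. [kg·m⁻³] · [m²·s⁻¹] = kg·m⁻¹·s⁻¹
All reduce to kg·m⁻¹·s⁻¹ except B., which is kg·m⁻¹·s⁻².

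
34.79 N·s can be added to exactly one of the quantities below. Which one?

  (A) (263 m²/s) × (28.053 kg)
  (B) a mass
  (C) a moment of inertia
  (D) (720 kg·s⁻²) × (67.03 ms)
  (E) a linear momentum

(E)

Reference: N·s = kg·m·s⁻²·s = kg·m·s⁻¹.
Each option:
  (A) [m²·s⁻¹] · [kg] = kg·m²·s⁻¹
  (B) [mass] = kg
  (C) [moment of inertia] = kg·m²
  (D) [kg·s⁻²] · [s] = kg·s⁻¹
  (E) [linear momentum] = kg·m·s⁻¹  ← same
Only (E) matches kg·m·s⁻¹.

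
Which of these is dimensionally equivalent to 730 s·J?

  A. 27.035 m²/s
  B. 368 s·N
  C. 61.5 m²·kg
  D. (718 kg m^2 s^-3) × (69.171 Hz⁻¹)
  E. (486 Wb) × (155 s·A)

Reference: J·s = N·m·s = kg·m²·s⁻¹.
Each option:
  A. m²·s⁻¹
  B. N·s = kg·m·s⁻²·s = kg·m·s⁻¹
  C. kg·m²
  D. [kg·m²·s⁻³] · [s] = kg·m²·s⁻²
  E. [kg·m²·s⁻²·A⁻¹] · [s·A] = kg·m²·s⁻¹  ← same
Only E. matches kg·m²·s⁻¹.

E.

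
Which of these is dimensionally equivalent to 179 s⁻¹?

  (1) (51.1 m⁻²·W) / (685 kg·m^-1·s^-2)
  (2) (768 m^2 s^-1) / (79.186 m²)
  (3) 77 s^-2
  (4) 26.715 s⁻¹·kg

Reference: s⁻¹.
Each option:
  (1) [kg·s⁻³] / [kg·m⁻¹·s⁻²] = m·s⁻¹
  (2) [m²·s⁻¹] / [m²] = s⁻¹  ← same
  (3) s⁻²
  (4) kg·s⁻¹
Only (2) matches s⁻¹.

(2)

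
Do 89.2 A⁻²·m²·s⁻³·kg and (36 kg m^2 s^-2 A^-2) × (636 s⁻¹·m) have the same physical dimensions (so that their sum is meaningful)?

No

Work out the base dimensions of each:
  89.2 A⁻²·m²·s⁻³·kg:  kg·m²·s⁻³·A⁻²
  (36 kg m^2 s^-2 A^-2) × (636 s⁻¹·m):  [kg·m²·s⁻²·A⁻²] · [m·s⁻¹] = kg·m³·s⁻³·A⁻²
kg·m²·s⁻³·A⁻² ≠ kg·m³·s⁻³·A⁻², so they cannot be added.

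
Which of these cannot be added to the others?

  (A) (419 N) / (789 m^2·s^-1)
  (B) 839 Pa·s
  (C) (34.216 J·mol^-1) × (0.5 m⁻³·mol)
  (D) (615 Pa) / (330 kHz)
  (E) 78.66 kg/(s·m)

(C)

Reduce each to base SI dimensions:
  (A) [kg·m·s⁻²] / [m²·s⁻¹] = kg·m⁻¹·s⁻¹
  (B) Pa·s = N·m⁻²·s = kg·m⁻¹·s⁻¹
  (C) [kg·m²·s⁻²·mol⁻¹] · [m⁻³·mol] = kg·m⁻¹·s⁻²
  (D) [kg·m⁻¹·s⁻²] / [s⁻¹] = kg·m⁻¹·s⁻¹
  (E) kg·m⁻¹·s⁻¹
All reduce to kg·m⁻¹·s⁻¹ except (C), which is kg·m⁻¹·s⁻².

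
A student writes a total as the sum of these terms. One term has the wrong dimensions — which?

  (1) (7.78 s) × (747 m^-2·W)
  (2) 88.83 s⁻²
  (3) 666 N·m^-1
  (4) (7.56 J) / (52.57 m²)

Expand each in SI base units:
  (1) [s] · [kg·s⁻³] = kg·s⁻²
  (2) s⁻²
  (3) N·m⁻¹ = kg·m·s⁻²·m⁻¹ = kg·s⁻²
  (4) [kg·m²·s⁻²] / [m²] = kg·s⁻²
All reduce to kg·s⁻² except (2), which is s⁻².

(2)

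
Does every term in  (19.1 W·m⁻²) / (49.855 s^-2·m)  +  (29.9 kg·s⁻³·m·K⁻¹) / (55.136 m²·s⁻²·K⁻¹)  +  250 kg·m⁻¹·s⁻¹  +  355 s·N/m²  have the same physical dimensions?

Expand each in SI base units:
  (19.1 W·m⁻²) / (49.855 s^-2·m):  [kg·s⁻³] / [m·s⁻²] = kg·m⁻¹·s⁻¹
  (29.9 kg·s⁻³·m·K⁻¹) / (55.136 m²·s⁻²·K⁻¹):  [kg·m·s⁻³·K⁻¹] / [m²·s⁻²·K⁻¹] = kg·m⁻¹·s⁻¹
  250 kg·m⁻¹·s⁻¹:  kg·m⁻¹·s⁻¹
  355 s·N/m²:  N·s·m⁻² = kg·m·s⁻²·s·m⁻² = kg·m⁻¹·s⁻¹
Every term reduces to kg·m⁻¹·s⁻¹.

Yes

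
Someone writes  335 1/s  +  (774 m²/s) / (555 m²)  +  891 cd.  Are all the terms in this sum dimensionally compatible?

No

Work out the base dimensions of each:
  335 1/s:  s⁻¹
  (774 m²/s) / (555 m²):  [m²·s⁻¹] / [m²] = s⁻¹
  891 cd:  cd
The terms do not share a single dimension (cd vs s⁻¹).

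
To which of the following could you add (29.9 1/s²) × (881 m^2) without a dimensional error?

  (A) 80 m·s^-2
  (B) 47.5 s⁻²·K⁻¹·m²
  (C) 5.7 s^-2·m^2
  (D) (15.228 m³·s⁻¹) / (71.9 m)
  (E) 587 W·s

(C)

Reference: [s⁻²] · [m²] = m²·s⁻².
Each option:
  (A) m·s⁻²
  (B) m²·s⁻²·K⁻¹
  (C) m²·s⁻²  ← same
  (D) [m³·s⁻¹] / [m] = m²·s⁻¹
  (E) W·s = J·s⁻¹·s = kg·m²·s⁻²
Only (C) matches m²·s⁻².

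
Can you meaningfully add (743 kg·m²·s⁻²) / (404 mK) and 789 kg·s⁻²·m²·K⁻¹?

Yes

Work out the base dimensions of each:
  (743 kg·m²·s⁻²) / (404 mK):  [kg·m²·s⁻²] / [K] = kg·m²·s⁻²·K⁻¹
  789 kg·s⁻²·m²·K⁻¹:  kg·m²·s⁻²·K⁻¹
Both are kg·m²·s⁻²·K⁻¹, so they have the same dimensions and can be added.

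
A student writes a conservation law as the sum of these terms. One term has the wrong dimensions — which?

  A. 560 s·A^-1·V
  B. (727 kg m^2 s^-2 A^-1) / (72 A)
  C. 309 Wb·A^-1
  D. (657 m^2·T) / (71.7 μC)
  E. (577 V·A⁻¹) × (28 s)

Expand each in SI base units:
  A. V·s·A⁻¹ = J·C⁻¹·s·A⁻¹ = kg·m²·s⁻²·A⁻²
  B. [kg·m²·s⁻²·A⁻¹] / [A] = kg·m²·s⁻²·A⁻²
  C. Wb·A⁻¹ = V·s·A⁻¹ = kg·m²·s⁻²·A⁻²
  D. [kg·m²·s⁻²·A⁻¹] / [s·A] = kg·m²·s⁻³·A⁻²
  E. [kg·m²·s⁻³·A⁻²] · [s] = kg·m²·s⁻²·A⁻²
All reduce to kg·m²·s⁻²·A⁻² except D., which is kg·m²·s⁻³·A⁻².

D.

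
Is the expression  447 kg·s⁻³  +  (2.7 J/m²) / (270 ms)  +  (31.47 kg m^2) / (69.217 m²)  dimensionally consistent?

No

In SI base units:
  447 kg·s⁻³:  kg·s⁻³
  (2.7 J/m²) / (270 ms):  [kg·s⁻²] / [s] = kg·s⁻³
  (31.47 kg m^2) / (69.217 m²):  [kg·m²] / [m²] = kg
The terms do not share a single dimension (kg vs kg·s⁻³).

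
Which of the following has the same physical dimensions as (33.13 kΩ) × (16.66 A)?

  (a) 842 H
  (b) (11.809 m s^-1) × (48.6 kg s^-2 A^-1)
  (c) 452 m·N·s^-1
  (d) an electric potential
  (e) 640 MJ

Reference: [kg·m²·s⁻³·A⁻²] · [A] = kg·m²·s⁻³·A⁻¹.
Each option:
  (a) H = V·s·A⁻¹ = kg·m²·s⁻²·A⁻²
  (b) [m·s⁻¹] · [kg·s⁻²·A⁻¹] = kg·m·s⁻³·A⁻¹
  (c) N·m·s⁻¹ = kg·m·s⁻²·m·s⁻¹ = kg·m²·s⁻³
  (d) [electric potential] = kg·m²·s⁻³·A⁻¹  ← same
  (e) J = N·m = kg·m²·s⁻²
Only (d) matches kg·m²·s⁻³·A⁻¹.

(d)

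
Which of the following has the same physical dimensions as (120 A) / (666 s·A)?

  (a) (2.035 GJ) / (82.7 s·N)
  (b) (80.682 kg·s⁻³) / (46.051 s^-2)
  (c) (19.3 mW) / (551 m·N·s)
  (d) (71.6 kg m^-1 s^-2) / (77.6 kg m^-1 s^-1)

Reference: [A] / [s·A] = s⁻¹.
Each option:
  (a) [kg·m²·s⁻²] / [kg·m·s⁻¹] = m·s⁻¹
  (b) [kg·s⁻³] / [s⁻²] = kg·s⁻¹
  (c) [kg·m²·s⁻³] / [kg·m²·s⁻¹] = s⁻²
  (d) [kg·m⁻¹·s⁻²] / [kg·m⁻¹·s⁻¹] = s⁻¹  ← same
Only (d) matches s⁻¹.

(d)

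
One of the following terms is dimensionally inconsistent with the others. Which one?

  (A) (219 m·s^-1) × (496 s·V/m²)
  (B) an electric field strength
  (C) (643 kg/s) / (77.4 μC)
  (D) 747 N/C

(C)

Dimensions:
  (A) [m·s⁻¹] · [kg·s⁻²·A⁻¹] = kg·m·s⁻³·A⁻¹
  (B) [electric field strength] = kg·m·s⁻³·A⁻¹
  (C) [kg·s⁻¹] / [s·A] = kg·s⁻²·A⁻¹
  (D) N·C⁻¹ = kg·m·s⁻²·(s·A)⁻¹ = kg·m·s⁻³·A⁻¹
All reduce to kg·m·s⁻³·A⁻¹ except (C), which is kg·s⁻²·A⁻¹.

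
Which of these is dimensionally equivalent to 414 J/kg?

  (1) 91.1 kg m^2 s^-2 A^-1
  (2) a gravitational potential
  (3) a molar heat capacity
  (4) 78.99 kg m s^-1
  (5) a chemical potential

Reference: J·kg⁻¹ = N·m·kg⁻¹ = m²·s⁻².
Each option:
  (1) kg·m²·s⁻²·A⁻¹
  (2) [gravitational potential] = m²·s⁻²  ← same
  (3) [molar heat capacity] = kg·m²·s⁻²·K⁻¹·mol⁻¹
  (4) kg·m·s⁻¹
  (5) [chemical potential] = kg·m²·s⁻²·mol⁻¹
Only (2) matches m²·s⁻².

(2)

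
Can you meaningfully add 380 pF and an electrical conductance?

No

In SI base units:
  380 pF:  F = C·V⁻¹ = kg⁻¹·m⁻²·s⁴·A²
  an electrical conductance:  [electrical conductance] = kg⁻¹·m⁻²·s³·A²
kg⁻¹·m⁻²·s⁴·A² ≠ kg⁻¹·m⁻²·s³·A², so they cannot be added.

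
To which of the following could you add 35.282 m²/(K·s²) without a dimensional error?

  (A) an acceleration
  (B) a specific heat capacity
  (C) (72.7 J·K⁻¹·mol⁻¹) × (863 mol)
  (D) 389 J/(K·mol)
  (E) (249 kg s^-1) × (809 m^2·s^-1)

Reference: m²·s⁻²·K⁻¹.
Each option:
  (A) [acceleration] = m·s⁻²
  (B) [specific heat capacity] = m²·s⁻²·K⁻¹  ← same
  (C) [kg·m²·s⁻²·K⁻¹·mol⁻¹] · [mol] = kg·m²·s⁻²·K⁻¹
  (D) J·mol⁻¹·K⁻¹ = N·m·mol⁻¹·K⁻¹ = kg·m²·s⁻²·K⁻¹·mol⁻¹
  (E) [kg·s⁻¹] · [m²·s⁻¹] = kg·m²·s⁻²
Only (B) matches m²·s⁻²·K⁻¹.

(B)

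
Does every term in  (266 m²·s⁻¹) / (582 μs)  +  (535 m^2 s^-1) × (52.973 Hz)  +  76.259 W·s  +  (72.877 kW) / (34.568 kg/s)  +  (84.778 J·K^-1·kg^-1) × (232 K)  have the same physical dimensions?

No

Reduce each to base SI dimensions:
  (266 m²·s⁻¹) / (582 μs):  [m²·s⁻¹] / [s] = m²·s⁻²
  (535 m^2 s^-1) × (52.973 Hz):  [m²·s⁻¹] · [s⁻¹] = m²·s⁻²
  76.259 W·s:  W·s = J·s⁻¹·s = kg·m²·s⁻²
  (72.877 kW) / (34.568 kg/s):  [kg·m²·s⁻³] / [kg·s⁻¹] = m²·s⁻²
  (84.778 J·K^-1·kg^-1) × (232 K):  [m²·s⁻²·K⁻¹] · [K] = m²·s⁻²
The terms do not share a single dimension (kg·m²·s⁻² vs m²·s⁻²).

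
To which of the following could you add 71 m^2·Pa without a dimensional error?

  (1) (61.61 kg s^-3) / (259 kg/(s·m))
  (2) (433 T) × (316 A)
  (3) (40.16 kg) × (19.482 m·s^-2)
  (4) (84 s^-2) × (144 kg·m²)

Reference: Pa·m² = N·m⁻²·m² = kg·m·s⁻².
Each option:
  (1) [kg·s⁻³] / [kg·m⁻¹·s⁻¹] = m·s⁻²
  (2) [kg·s⁻²·A⁻¹] · [A] = kg·s⁻²
  (3) [kg] · [m·s⁻²] = kg·m·s⁻²  ← same
  (4) [s⁻²] · [kg·m²] = kg·m²·s⁻²
Only (3) matches kg·m·s⁻².

(3)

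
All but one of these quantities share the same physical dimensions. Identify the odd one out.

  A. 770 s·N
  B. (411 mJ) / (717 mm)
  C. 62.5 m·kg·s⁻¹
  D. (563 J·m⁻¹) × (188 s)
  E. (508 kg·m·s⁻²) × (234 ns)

B.

Reduce each to base SI dimensions:
  A. N·s = kg·m·s⁻²·s = kg·m·s⁻¹
  B. [kg·m²·s⁻²] / [m] = kg·m·s⁻²
  C. kg·m·s⁻¹
  D. [kg·m·s⁻²] · [s] = kg·m·s⁻¹
  E. [kg·m·s⁻²] · [s] = kg·m·s⁻¹
All reduce to kg·m·s⁻¹ except B., which is kg·m·s⁻².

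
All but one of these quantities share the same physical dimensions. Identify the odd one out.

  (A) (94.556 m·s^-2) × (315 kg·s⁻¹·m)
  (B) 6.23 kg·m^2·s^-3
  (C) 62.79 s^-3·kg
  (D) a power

Work out the base dimensions of each:
  (A) [m·s⁻²] · [kg·m·s⁻¹] = kg·m²·s⁻³
  (B) kg·m²·s⁻³
  (C) kg·s⁻³
  (D) [power] = kg·m²·s⁻³
All reduce to kg·m²·s⁻³ except (C), which is kg·s⁻³.

(C)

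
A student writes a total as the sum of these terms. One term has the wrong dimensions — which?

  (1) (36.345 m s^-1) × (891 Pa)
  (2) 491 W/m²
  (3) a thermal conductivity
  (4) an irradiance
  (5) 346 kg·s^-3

Expand each in SI base units:
  (1) [m·s⁻¹] · [kg·m⁻¹·s⁻²] = kg·s⁻³
  (2) W·m⁻² = J·s⁻¹·m⁻² = kg·s⁻³
  (3) [thermal conductivity] = kg·m·s⁻³·K⁻¹
  (4) [irradiance] = kg·s⁻³
  (5) kg·s⁻³
All reduce to kg·s⁻³ except (3), which is kg·m·s⁻³·K⁻¹.

(3)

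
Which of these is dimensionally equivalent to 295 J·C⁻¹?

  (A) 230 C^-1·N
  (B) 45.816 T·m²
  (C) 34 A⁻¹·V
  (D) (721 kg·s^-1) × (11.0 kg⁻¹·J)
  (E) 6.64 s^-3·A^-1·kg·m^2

Reference: J·C⁻¹ = N·m·(s·A)⁻¹ = kg·m²·s⁻³·A⁻¹.
Each option:
  (A) N·C⁻¹ = kg·m·s⁻²·(s·A)⁻¹ = kg·m·s⁻³·A⁻¹
  (B) T·m² = Wb·m⁻²·m² = kg·m²·s⁻²·A⁻¹
  (C) V·A⁻¹ = J·C⁻¹·A⁻¹ = kg·m²·s⁻³·A⁻²
  (D) [kg·s⁻¹] · [m²·s⁻²] = kg·m²·s⁻³
  (E) kg·m²·s⁻³·A⁻¹  ← same
Only (E) matches kg·m²·s⁻³·A⁻¹.

(E)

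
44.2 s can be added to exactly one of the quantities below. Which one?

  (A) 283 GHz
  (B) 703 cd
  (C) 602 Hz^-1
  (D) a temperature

(C)

Reference: s.
Each option:
  (A) Hz = s⁻¹
  (B) cd
  (C) Hz⁻¹ = (s⁻¹)⁻¹ = s  ← same
  (D) [temperature] = K
Only (C) matches s.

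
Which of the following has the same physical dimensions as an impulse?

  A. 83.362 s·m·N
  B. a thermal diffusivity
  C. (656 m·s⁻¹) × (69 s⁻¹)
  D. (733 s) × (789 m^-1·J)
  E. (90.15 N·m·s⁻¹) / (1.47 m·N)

Reference: [impulse] = kg·m·s⁻¹.
Each option:
  A. N·m·s = kg·m·s⁻²·m·s = kg·m²·s⁻¹
  B. [thermal diffusivity] = m²·s⁻¹
  C. [m·s⁻¹] · [s⁻¹] = m·s⁻²
  D. [s] · [kg·m·s⁻²] = kg·m·s⁻¹  ← same
  E. [kg·m²·s⁻³] / [kg·m²·s⁻²] = s⁻¹
Only D. matches kg·m·s⁻¹.

D.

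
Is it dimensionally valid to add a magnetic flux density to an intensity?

In SI base units:
  a magnetic flux density:  [magnetic flux density] = kg·s⁻²·A⁻¹
  an intensity:  [intensity] = kg·s⁻³
kg·s⁻²·A⁻¹ ≠ kg·s⁻³, so they cannot be added.

No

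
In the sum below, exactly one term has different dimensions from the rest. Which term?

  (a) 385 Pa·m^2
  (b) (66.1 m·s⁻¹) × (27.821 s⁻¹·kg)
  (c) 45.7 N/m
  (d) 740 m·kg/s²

Dimensions:
  (a) Pa·m² = N·m⁻²·m² = kg·m·s⁻²
  (b) [m·s⁻¹] · [kg·s⁻¹] = kg·m·s⁻²
  (c) N·m⁻¹ = kg·m·s⁻²·m⁻¹ = kg·s⁻²
  (d) kg·m·s⁻²
All reduce to kg·m·s⁻² except (c), which is kg·s⁻².

(c)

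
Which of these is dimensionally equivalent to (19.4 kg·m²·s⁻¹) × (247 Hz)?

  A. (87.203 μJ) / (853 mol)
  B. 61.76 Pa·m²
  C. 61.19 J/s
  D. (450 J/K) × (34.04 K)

D.

Reference: [kg·m²·s⁻¹] · [s⁻¹] = kg·m²·s⁻².
Each option:
  A. [kg·m²·s⁻²] / [mol] = kg·m²·s⁻²·mol⁻¹
  B. Pa·m² = N·m⁻²·m² = kg·m·s⁻²
  C. J·s⁻¹ = N·m·s⁻¹ = kg·m²·s⁻³
  D. [kg·m²·s⁻²·K⁻¹] · [K] = kg·m²·s⁻²  ← same
Only D. matches kg·m²·s⁻².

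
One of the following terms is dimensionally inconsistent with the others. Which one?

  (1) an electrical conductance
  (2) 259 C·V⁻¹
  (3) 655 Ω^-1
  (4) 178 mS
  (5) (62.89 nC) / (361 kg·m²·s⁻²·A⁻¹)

(2)

Expand each in SI base units:
  (1) [electrical conductance] = kg⁻¹·m⁻²·s³·A²
  (2) C·V⁻¹ = s·A·(J·C⁻¹)⁻¹ = kg⁻¹·m⁻²·s⁴·A²
  (3) Ω⁻¹ = (V·A⁻¹)⁻¹ = kg⁻¹·m⁻²·s³·A²
  (4) S = Ω⁻¹ = kg⁻¹·m⁻²·s³·A²
  (5) [s·A] / [kg·m²·s⁻²·A⁻¹] = kg⁻¹·m⁻²·s³·A²
All reduce to kg⁻¹·m⁻²·s³·A² except (2), which is kg⁻¹·m⁻²·s⁴·A².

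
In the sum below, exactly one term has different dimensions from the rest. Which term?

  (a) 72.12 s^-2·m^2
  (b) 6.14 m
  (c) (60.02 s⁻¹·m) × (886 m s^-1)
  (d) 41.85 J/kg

(b)

Work out the base dimensions of each:
  (a) m²·s⁻²
  (b) m
  (c) [m·s⁻¹] · [m·s⁻¹] = m²·s⁻²
  (d) J·kg⁻¹ = N·m·kg⁻¹ = m²·s⁻²
All reduce to m²·s⁻² except (b), which is m.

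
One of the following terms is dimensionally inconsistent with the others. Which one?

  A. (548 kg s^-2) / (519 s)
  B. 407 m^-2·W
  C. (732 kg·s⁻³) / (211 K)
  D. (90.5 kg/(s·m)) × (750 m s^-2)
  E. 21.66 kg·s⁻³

C.

Dimensions:
  A. [kg·s⁻²] / [s] = kg·s⁻³
  B. W·m⁻² = J·s⁻¹·m⁻² = kg·s⁻³
  C. [kg·s⁻³] / [K] = kg·s⁻³·K⁻¹
  D. [kg·m⁻¹·s⁻¹] · [m·s⁻²] = kg·s⁻³
  E. kg·s⁻³
All reduce to kg·s⁻³ except C., which is kg·s⁻³·K⁻¹.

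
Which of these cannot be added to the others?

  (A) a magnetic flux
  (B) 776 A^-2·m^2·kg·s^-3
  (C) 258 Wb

Dimensions:
  (A) [magnetic flux] = kg·m²·s⁻²·A⁻¹
  (B) kg·m²·s⁻³·A⁻²
  (C) Wb = V·s = kg·m²·s⁻²·A⁻¹
All reduce to kg·m²·s⁻²·A⁻¹ except (B), which is kg·m²·s⁻³·A⁻².

(B)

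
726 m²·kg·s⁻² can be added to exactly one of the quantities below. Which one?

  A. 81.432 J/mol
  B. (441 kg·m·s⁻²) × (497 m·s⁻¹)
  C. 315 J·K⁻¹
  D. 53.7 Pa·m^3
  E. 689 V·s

Reference: kg·m²·s⁻².
Each option:
  A. J·mol⁻¹ = N·m·mol⁻¹ = kg·m²·s⁻²·mol⁻¹
  B. [kg·m·s⁻²] · [m·s⁻¹] = kg·m²·s⁻³
  C. J·K⁻¹ = N·m·K⁻¹ = kg·m²·s⁻²·K⁻¹
  D. Pa·m³ = N·m⁻²·m³ = kg·m²·s⁻²  ← same
  E. V·s = J·C⁻¹·s = kg·m²·s⁻²·A⁻¹
Only D. matches kg·m²·s⁻².

D.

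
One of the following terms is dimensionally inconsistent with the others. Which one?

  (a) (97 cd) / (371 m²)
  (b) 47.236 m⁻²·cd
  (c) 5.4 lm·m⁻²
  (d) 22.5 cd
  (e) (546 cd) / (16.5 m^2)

In SI base units:
  (a) [cd] / [m²] = m⁻²·cd
  (b) cd·m⁻² = m⁻²·cd
  (c) lm·m⁻² = cd·m⁻² = m⁻²·cd
  (d) cd
  (e) [cd] / [m²] = m⁻²·cd
All reduce to m⁻²·cd except (d), which is cd.

(d)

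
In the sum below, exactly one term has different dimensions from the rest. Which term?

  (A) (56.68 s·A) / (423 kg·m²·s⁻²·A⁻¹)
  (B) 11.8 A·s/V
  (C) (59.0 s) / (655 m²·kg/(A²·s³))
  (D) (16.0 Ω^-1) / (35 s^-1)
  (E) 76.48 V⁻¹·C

(A)

Dimensions:
  (A) [s·A] / [kg·m²·s⁻²·A⁻¹] = kg⁻¹·m⁻²·s³·A²
  (B) A·s·V⁻¹ = A·s·(J·C⁻¹)⁻¹ = kg⁻¹·m⁻²·s⁴·A²
  (C) [s] / [kg·m²·s⁻³·A⁻²] = kg⁻¹·m⁻²·s⁴·A²
  (D) [kg⁻¹·m⁻²·s³·A²] / [s⁻¹] = kg⁻¹·m⁻²·s⁴·A²
  (E) C·V⁻¹ = s·A·(J·C⁻¹)⁻¹ = kg⁻¹·m⁻²·s⁴·A²
All reduce to kg⁻¹·m⁻²·s⁴·A² except (A), which is kg⁻¹·m⁻²·s³·A².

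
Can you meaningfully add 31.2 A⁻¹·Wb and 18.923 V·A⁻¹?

No

Reduce each to base SI dimensions:
  31.2 A⁻¹·Wb:  Wb·A⁻¹ = V·s·A⁻¹ = kg·m²·s⁻²·A⁻²
  18.923 V·A⁻¹:  V·A⁻¹ = J·C⁻¹·A⁻¹ = kg·m²·s⁻³·A⁻²
kg·m²·s⁻²·A⁻² ≠ kg·m²·s⁻³·A⁻², so they cannot be added.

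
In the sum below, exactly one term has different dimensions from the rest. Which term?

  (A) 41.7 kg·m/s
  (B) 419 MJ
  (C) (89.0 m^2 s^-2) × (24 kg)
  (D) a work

In SI base units:
  (A) kg·m·s⁻¹
  (B) J = N·m = kg·m²·s⁻²
  (C) [m²·s⁻²] · [kg] = kg·m²·s⁻²
  (D) [work] = kg·m²·s⁻²
All reduce to kg·m²·s⁻² except (A), which is kg·m·s⁻¹.

(A)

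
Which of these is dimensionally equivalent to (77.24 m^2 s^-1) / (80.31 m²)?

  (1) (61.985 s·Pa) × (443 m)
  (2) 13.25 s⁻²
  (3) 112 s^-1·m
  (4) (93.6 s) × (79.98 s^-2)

Reference: [m²·s⁻¹] / [m²] = s⁻¹.
Each option:
  (1) [kg·m⁻¹·s⁻¹] · [m] = kg·s⁻¹
  (2) s⁻²
  (3) m·s⁻¹
  (4) [s] · [s⁻²] = s⁻¹  ← same
Only (4) matches s⁻¹.

(4)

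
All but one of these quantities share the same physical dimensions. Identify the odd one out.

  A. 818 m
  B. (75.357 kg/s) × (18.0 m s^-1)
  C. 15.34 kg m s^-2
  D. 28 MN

A.

Expand each in SI base units:
  A. m
  B. [kg·s⁻¹] · [m·s⁻¹] = kg·m·s⁻²
  C. kg·m·s⁻²
  D. N = kg·m·s⁻²
All reduce to kg·m·s⁻² except A., which is m.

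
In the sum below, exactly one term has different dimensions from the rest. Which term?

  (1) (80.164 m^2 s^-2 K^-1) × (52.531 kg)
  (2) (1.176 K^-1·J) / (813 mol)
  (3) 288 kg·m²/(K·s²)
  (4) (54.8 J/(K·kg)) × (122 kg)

Expand each in SI base units:
  (1) [m²·s⁻²·K⁻¹] · [kg] = kg·m²·s⁻²·K⁻¹
  (2) [kg·m²·s⁻²·K⁻¹] / [mol] = kg·m²·s⁻²·K⁻¹·mol⁻¹
  (3) kg·m²·s⁻²·K⁻¹
  (4) [m²·s⁻²·K⁻¹] · [kg] = kg·m²·s⁻²·K⁻¹
All reduce to kg·m²·s⁻²·K⁻¹ except (2), which is kg·m²·s⁻²·K⁻¹·mol⁻¹.

(2)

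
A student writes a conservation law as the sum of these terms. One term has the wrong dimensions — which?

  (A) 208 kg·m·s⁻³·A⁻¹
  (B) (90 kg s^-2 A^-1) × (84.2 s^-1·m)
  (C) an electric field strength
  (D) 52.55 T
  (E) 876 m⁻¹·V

Reduce each to base SI dimensions:
  (A) kg·m·s⁻³·A⁻¹
  (B) [kg·s⁻²·A⁻¹] · [m·s⁻¹] = kg·m·s⁻³·A⁻¹
  (C) [electric field strength] = kg·m·s⁻³·A⁻¹
  (D) T = Wb·m⁻² = kg·s⁻²·A⁻¹
  (E) V·m⁻¹ = J·C⁻¹·m⁻¹ = kg·m·s⁻³·A⁻¹
All reduce to kg·m·s⁻³·A⁻¹ except (D), which is kg·s⁻²·A⁻¹.

(D)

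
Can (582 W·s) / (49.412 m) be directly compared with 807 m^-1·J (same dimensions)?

Yes

Expand each in SI base units:
  (582 W·s) / (49.412 m):  [kg·m²·s⁻²] / [m] = kg·m·s⁻²
  807 m^-1·J:  J·m⁻¹ = N·m·m⁻¹ = kg·m·s⁻²
Both are kg·m·s⁻², so they have the same dimensions and can be added.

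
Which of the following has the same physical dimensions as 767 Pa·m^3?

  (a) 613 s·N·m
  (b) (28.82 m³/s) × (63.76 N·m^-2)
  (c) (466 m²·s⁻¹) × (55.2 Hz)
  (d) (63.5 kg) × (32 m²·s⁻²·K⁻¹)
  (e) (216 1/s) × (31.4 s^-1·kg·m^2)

(e)

Reference: Pa·m³ = N·m⁻²·m³ = kg·m²·s⁻².
Each option:
  (a) N·m·s = kg·m·s⁻²·m·s = kg·m²·s⁻¹
  (b) [m³·s⁻¹] · [kg·m⁻¹·s⁻²] = kg·m²·s⁻³
  (c) [m²·s⁻¹] · [s⁻¹] = m²·s⁻²
  (d) [kg] · [m²·s⁻²·K⁻¹] = kg·m²·s⁻²·K⁻¹
  (e) [s⁻¹] · [kg·m²·s⁻¹] = kg·m²·s⁻²  ← same
Only (e) matches kg·m²·s⁻².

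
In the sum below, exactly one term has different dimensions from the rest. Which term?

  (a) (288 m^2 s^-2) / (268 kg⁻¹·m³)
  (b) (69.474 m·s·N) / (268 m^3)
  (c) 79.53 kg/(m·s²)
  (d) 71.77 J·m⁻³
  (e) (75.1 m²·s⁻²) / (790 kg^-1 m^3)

Dimensions:
  (a) [m²·s⁻²] / [kg⁻¹·m³] = kg·m⁻¹·s⁻²
  (b) [kg·m²·s⁻¹] / [m³] = kg·m⁻¹·s⁻¹
  (c) kg·m⁻¹·s⁻²
  (d) J·m⁻³ = N·m·m⁻³ = kg·m⁻¹·s⁻²
  (e) [m²·s⁻²] / [kg⁻¹·m³] = kg·m⁻¹·s⁻²
All reduce to kg·m⁻¹·s⁻² except (b), which is kg·m⁻¹·s⁻¹.

(b)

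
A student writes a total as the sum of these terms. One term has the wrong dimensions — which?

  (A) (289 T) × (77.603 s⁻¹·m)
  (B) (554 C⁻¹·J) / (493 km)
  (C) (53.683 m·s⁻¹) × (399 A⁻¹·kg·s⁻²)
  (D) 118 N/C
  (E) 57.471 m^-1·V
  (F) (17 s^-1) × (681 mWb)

(F)

Dimensions:
  (A) [kg·s⁻²·A⁻¹] · [m·s⁻¹] = kg·m·s⁻³·A⁻¹
  (B) [kg·m²·s⁻³·A⁻¹] / [m] = kg·m·s⁻³·A⁻¹
  (C) [m·s⁻¹] · [kg·s⁻²·A⁻¹] = kg·m·s⁻³·A⁻¹
  (D) N·C⁻¹ = kg·m·s⁻²·(s·A)⁻¹ = kg·m·s⁻³·A⁻¹
  (E) V·m⁻¹ = J·C⁻¹·m⁻¹ = kg·m·s⁻³·A⁻¹
  (F) [s⁻¹] · [kg·m²·s⁻²·A⁻¹] = kg·m²·s⁻³·A⁻¹
All reduce to kg·m·s⁻³·A⁻¹ except (F), which is kg·m²·s⁻³·A⁻¹.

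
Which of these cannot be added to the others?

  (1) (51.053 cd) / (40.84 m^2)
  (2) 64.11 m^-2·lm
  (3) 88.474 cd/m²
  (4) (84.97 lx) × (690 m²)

(4)

Expand each in SI base units:
  (1) [cd] / [m²] = m⁻²·cd
  (2) lm·m⁻² = cd·m⁻² = m⁻²·cd
  (3) cd·m⁻² = m⁻²·cd
  (4) [m⁻²·cd] · [m²] = cd
All reduce to m⁻²·cd except (4), which is cd.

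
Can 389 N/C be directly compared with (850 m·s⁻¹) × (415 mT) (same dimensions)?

Yes

In SI base units:
  389 N/C:  N·C⁻¹ = kg·m·s⁻²·(s·A)⁻¹ = kg·m·s⁻³·A⁻¹
  (850 m·s⁻¹) × (415 mT):  [m·s⁻¹] · [kg·s⁻²·A⁻¹] = kg·m·s⁻³·A⁻¹
Both are kg·m·s⁻³·A⁻¹, so they have the same dimensions and can be added.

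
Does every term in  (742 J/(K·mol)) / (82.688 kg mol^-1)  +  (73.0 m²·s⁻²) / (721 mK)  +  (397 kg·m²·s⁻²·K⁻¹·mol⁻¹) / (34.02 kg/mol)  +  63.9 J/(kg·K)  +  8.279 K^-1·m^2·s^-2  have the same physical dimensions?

Yes

Reduce each to base SI dimensions:
  (742 J/(K·mol)) / (82.688 kg mol^-1):  [kg·m²·s⁻²·K⁻¹·mol⁻¹] / [kg·mol⁻¹] = m²·s⁻²·K⁻¹
  (73.0 m²·s⁻²) / (721 mK):  [m²·s⁻²] / [K] = m²·s⁻²·K⁻¹
  (397 kg·m²·s⁻²·K⁻¹·mol⁻¹) / (34.02 kg/mol):  [kg·m²·s⁻²·K⁻¹·mol⁻¹] / [kg·mol⁻¹] = m²·s⁻²·K⁻¹
  63.9 J/(kg·K):  J·kg⁻¹·K⁻¹ = N·m·kg⁻¹·K⁻¹ = m²·s⁻²·K⁻¹
  8.279 K^-1·m^2·s^-2:  m²·s⁻²·K⁻¹
Every term reduces to m²·s⁻²·K⁻¹.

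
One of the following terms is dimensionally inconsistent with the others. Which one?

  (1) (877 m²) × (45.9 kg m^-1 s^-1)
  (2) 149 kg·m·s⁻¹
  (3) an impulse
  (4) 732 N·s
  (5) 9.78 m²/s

(5)

Reduce each to base SI dimensions:
  (1) [m²] · [kg·m⁻¹·s⁻¹] = kg·m·s⁻¹
  (2) kg·m·s⁻¹
  (3) [impulse] = kg·m·s⁻¹
  (4) N·s = kg·m·s⁻²·s = kg·m·s⁻¹
  (5) m²·s⁻¹
All reduce to kg·m·s⁻¹ except (5), which is m²·s⁻¹.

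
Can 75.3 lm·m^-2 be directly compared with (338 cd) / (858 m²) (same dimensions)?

Dimensions:
  75.3 lm·m^-2:  lm·m⁻² = cd·m⁻² = m⁻²·cd
  (338 cd) / (858 m²):  [cd] / [m²] = m⁻²·cd
Both are m⁻²·cd, so they have the same dimensions and can be added.

Yes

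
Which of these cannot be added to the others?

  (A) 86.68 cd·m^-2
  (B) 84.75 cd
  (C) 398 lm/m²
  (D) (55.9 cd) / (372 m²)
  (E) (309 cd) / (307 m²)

Work out the base dimensions of each:
  (A) cd·m⁻² = m⁻²·cd
  (B) cd
  (C) lm·m⁻² = cd·m⁻² = m⁻²·cd
  (D) [cd] / [m²] = m⁻²·cd
  (E) [cd] / [m²] = m⁻²·cd
All reduce to m⁻²·cd except (B), which is cd.

(B)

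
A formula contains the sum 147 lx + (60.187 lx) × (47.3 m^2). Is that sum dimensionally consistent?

No

Reduce each to base SI dimensions:
  147 lx:  lx = lm·m⁻² = m⁻²·cd
  (60.187 lx) × (47.3 m^2):  [m⁻²·cd] · [m²] = cd
m⁻²·cd ≠ cd, so they cannot be added.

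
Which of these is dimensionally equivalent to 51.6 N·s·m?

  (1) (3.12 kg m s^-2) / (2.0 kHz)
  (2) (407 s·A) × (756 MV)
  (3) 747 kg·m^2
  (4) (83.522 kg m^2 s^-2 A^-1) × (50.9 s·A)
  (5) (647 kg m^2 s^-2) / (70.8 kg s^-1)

Reference: N·m·s = kg·m·s⁻²·m·s = kg·m²·s⁻¹.
Each option:
  (1) [kg·m·s⁻²] / [s⁻¹] = kg·m·s⁻¹
  (2) [s·A] · [kg·m²·s⁻³·A⁻¹] = kg·m²·s⁻²
  (3) kg·m²
  (4) [kg·m²·s⁻²·A⁻¹] · [s·A] = kg·m²·s⁻¹  ← same
  (5) [kg·m²·s⁻²] / [kg·s⁻¹] = m²·s⁻¹
Only (4) matches kg·m²·s⁻¹.

(4)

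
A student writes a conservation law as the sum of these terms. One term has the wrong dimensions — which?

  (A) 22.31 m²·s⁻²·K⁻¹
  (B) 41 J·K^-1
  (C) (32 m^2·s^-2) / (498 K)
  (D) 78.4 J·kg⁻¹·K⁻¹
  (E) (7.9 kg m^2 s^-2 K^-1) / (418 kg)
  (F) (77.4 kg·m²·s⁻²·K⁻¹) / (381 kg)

(B)

Dimensions:
  (A) m²·s⁻²·K⁻¹
  (B) J·K⁻¹ = N·m·K⁻¹ = kg·m²·s⁻²·K⁻¹
  (C) [m²·s⁻²] / [K] = m²·s⁻²·K⁻¹
  (D) J·kg⁻¹·K⁻¹ = N·m·kg⁻¹·K⁻¹ = m²·s⁻²·K⁻¹
  (E) [kg·m²·s⁻²·K⁻¹] / [kg] = m²·s⁻²·K⁻¹
  (F) [kg·m²·s⁻²·K⁻¹] / [kg] = m²·s⁻²·K⁻¹
All reduce to m²·s⁻²·K⁻¹ except (B), which is kg·m²·s⁻²·K⁻¹.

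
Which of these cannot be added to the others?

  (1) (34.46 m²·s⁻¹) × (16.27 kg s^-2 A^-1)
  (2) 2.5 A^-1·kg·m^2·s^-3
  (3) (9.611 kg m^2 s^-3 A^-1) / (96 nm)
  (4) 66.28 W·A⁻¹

Expand each in SI base units:
  (1) [m²·s⁻¹] · [kg·s⁻²·A⁻¹] = kg·m²·s⁻³·A⁻¹
  (2) kg·m²·s⁻³·A⁻¹
  (3) [kg·m²·s⁻³·A⁻¹] / [m] = kg·m·s⁻³·A⁻¹
  (4) W·A⁻¹ = J·s⁻¹·A⁻¹ = kg·m²·s⁻³·A⁻¹
All reduce to kg·m²·s⁻³·A⁻¹ except (3), which is kg·m·s⁻³·A⁻¹.

(3)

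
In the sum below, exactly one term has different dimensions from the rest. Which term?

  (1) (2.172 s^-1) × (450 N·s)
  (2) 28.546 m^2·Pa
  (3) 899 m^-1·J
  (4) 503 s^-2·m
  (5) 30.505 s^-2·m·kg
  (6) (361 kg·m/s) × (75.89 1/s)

(4)

Work out the base dimensions of each:
  (1) [s⁻¹] · [kg·m·s⁻¹] = kg·m·s⁻²
  (2) Pa·m² = N·m⁻²·m² = kg·m·s⁻²
  (3) J·m⁻¹ = N·m·m⁻¹ = kg·m·s⁻²
  (4) m·s⁻²
  (5) kg·m·s⁻²
  (6) [kg·m·s⁻¹] · [s⁻¹] = kg·m·s⁻²
All reduce to kg·m·s⁻² except (4), which is m·s⁻².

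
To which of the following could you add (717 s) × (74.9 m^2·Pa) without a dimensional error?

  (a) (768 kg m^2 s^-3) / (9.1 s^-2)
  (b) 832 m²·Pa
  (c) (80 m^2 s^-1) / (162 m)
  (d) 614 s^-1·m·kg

Reference: [s] · [kg·m·s⁻²] = kg·m·s⁻¹.
Each option:
  (a) [kg·m²·s⁻³] / [s⁻²] = kg·m²·s⁻¹
  (b) Pa·m² = N·m⁻²·m² = kg·m·s⁻²
  (c) [m²·s⁻¹] / [m] = m·s⁻¹
  (d) kg·m·s⁻¹  ← same
Only (d) matches kg·m·s⁻¹.

(d)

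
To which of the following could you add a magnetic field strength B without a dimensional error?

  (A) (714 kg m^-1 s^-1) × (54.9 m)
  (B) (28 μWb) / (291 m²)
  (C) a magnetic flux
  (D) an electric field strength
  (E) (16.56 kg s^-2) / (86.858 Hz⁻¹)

Reference: [magnetic field strength B] = kg·s⁻²·A⁻¹.
Each option:
  (A) [kg·m⁻¹·s⁻¹] · [m] = kg·s⁻¹
  (B) [kg·m²·s⁻²·A⁻¹] / [m²] = kg·s⁻²·A⁻¹  ← same
  (C) [magnetic flux] = kg·m²·s⁻²·A⁻¹
  (D) [electric field strength] = kg·m·s⁻³·A⁻¹
  (E) [kg·s⁻²] / [s] = kg·s⁻³
Only (B) matches kg·s⁻²·A⁻¹.

(B)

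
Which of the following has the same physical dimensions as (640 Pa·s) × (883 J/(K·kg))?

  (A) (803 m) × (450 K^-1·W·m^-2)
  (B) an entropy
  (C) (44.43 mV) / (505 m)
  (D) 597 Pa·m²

(A)

Reference: [kg·m⁻¹·s⁻¹] · [m²·s⁻²·K⁻¹] = kg·m·s⁻³·K⁻¹.
Each option:
  (A) [m] · [kg·s⁻³·K⁻¹] = kg·m·s⁻³·K⁻¹  ← same
  (B) [entropy] = kg·m²·s⁻²·K⁻¹
  (C) [kg·m²·s⁻³·A⁻¹] / [m] = kg·m·s⁻³·A⁻¹
  (D) Pa·m² = N·m⁻²·m² = kg·m·s⁻²
Only (A) matches kg·m·s⁻³·K⁻¹.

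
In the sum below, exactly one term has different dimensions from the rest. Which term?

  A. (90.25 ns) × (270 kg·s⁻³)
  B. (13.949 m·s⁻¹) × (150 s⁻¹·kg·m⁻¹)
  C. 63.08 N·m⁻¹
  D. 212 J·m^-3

Dimensions:
  A. [s] · [kg·s⁻³] = kg·s⁻²
  B. [m·s⁻¹] · [kg·m⁻¹·s⁻¹] = kg·s⁻²
  C. N·m⁻¹ = kg·m·s⁻²·m⁻¹ = kg·s⁻²
  D. J·m⁻³ = N·m·m⁻³ = kg·m⁻¹·s⁻²
All reduce to kg·s⁻² except D., which is kg·m⁻¹·s⁻².

D.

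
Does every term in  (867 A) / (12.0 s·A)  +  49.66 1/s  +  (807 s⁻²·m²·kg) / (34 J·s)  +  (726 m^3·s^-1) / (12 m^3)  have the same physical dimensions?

Yes

Dimensions:
  (867 A) / (12.0 s·A):  [A] / [s·A] = s⁻¹
  49.66 1/s:  s⁻¹
  (807 s⁻²·m²·kg) / (34 J·s):  [kg·m²·s⁻²] / [kg·m²·s⁻¹] = s⁻¹
  (726 m^3·s^-1) / (12 m^3):  [m³·s⁻¹] / [m³] = s⁻¹
Every term reduces to s⁻¹.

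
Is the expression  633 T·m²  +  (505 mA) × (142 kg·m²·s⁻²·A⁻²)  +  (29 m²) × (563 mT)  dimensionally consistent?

Reduce each to base SI dimensions:
  633 T·m²:  T·m² = Wb·m⁻²·m² = kg·m²·s⁻²·A⁻¹
  (505 mA) × (142 kg·m²·s⁻²·A⁻²):  [A] · [kg·m²·s⁻²·A⁻²] = kg·m²·s⁻²·A⁻¹
  (29 m²) × (563 mT):  [m²] · [kg·s⁻²·A⁻¹] = kg·m²·s⁻²·A⁻¹
Every term reduces to kg·m²·s⁻²·A⁻¹.

Yes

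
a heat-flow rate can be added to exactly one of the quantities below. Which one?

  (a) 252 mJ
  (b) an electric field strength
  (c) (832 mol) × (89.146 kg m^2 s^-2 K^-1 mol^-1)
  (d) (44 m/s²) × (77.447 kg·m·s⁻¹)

Reference: [heat-flow rate] = kg·m²·s⁻³.
Each option:
  (a) J = N·m = kg·m²·s⁻²
  (b) [electric field strength] = kg·m·s⁻³·A⁻¹
  (c) [mol] · [kg·m²·s⁻²·K⁻¹·mol⁻¹] = kg·m²·s⁻²·K⁻¹
  (d) [m·s⁻²] · [kg·m·s⁻¹] = kg·m²·s⁻³  ← same
Only (d) matches kg·m²·s⁻³.

(d)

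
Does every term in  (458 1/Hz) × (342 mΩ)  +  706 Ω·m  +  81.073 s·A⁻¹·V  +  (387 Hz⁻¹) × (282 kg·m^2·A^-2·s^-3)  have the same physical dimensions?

Expand each in SI base units:
  (458 1/Hz) × (342 mΩ):  [s] · [kg·m²·s⁻³·A⁻²] = kg·m²·s⁻²·A⁻²
  706 Ω·m:  Ω·m = V·A⁻¹·m = kg·m³·s⁻³·A⁻²
  81.073 s·A⁻¹·V:  V·s·A⁻¹ = J·C⁻¹·s·A⁻¹ = kg·m²·s⁻²·A⁻²
  (387 Hz⁻¹) × (282 kg·m^2·A^-2·s^-3):  [s] · [kg·m²·s⁻³·A⁻²] = kg·m²·s⁻²·A⁻²
The terms do not share a single dimension (kg·m²·s⁻²·A⁻² vs kg·m³·s⁻³·A⁻²).

No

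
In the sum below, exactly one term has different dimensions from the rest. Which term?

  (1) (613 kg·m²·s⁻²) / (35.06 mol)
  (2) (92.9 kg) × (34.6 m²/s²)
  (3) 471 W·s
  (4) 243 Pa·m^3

(1)

Expand each in SI base units:
  (1) [kg·m²·s⁻²] / [mol] = kg·m²·s⁻²·mol⁻¹
  (2) [kg] · [m²·s⁻²] = kg·m²·s⁻²
  (3) W·s = J·s⁻¹·s = kg·m²·s⁻²
  (4) Pa·m³ = N·m⁻²·m³ = kg·m²·s⁻²
All reduce to kg·m²·s⁻² except (1), which is kg·m²·s⁻²·mol⁻¹.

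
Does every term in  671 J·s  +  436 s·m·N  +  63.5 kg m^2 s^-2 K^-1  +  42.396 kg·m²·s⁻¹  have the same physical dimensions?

No

Work out the base dimensions of each:
  671 J·s:  J·s = N·m·s = kg·m²·s⁻¹
  436 s·m·N:  N·m·s = kg·m·s⁻²·m·s = kg·m²·s⁻¹
  63.5 kg m^2 s^-2 K^-1:  kg·m²·s⁻²·K⁻¹
  42.396 kg·m²·s⁻¹:  kg·m²·s⁻¹
The terms do not share a single dimension (kg·m²·s⁻²·K⁻¹ vs kg·m²·s⁻¹).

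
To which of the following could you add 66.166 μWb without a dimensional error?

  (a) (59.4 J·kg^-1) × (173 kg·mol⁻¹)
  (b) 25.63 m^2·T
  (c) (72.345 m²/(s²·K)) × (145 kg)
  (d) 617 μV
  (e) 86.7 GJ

Reference: Wb = V·s = kg·m²·s⁻²·A⁻¹.
Each option:
  (a) [m²·s⁻²] · [kg·mol⁻¹] = kg·m²·s⁻²·mol⁻¹
  (b) T·m² = Wb·m⁻²·m² = kg·m²·s⁻²·A⁻¹  ← same
  (c) [m²·s⁻²·K⁻¹] · [kg] = kg·m²·s⁻²·K⁻¹
  (d) V = J·C⁻¹ = kg·m²·s⁻³·A⁻¹
  (e) J = N·m = kg·m²·s⁻²
Only (b) matches kg·m²·s⁻²·A⁻¹.

(b)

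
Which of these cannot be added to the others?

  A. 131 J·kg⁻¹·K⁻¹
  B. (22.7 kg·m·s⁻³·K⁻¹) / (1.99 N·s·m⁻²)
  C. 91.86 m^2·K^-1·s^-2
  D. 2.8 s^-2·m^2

Dimensions:
  A. J·kg⁻¹·K⁻¹ = N·m·kg⁻¹·K⁻¹ = m²·s⁻²·K⁻¹
  B. [kg·m·s⁻³·K⁻¹] / [kg·m⁻¹·s⁻¹] = m²·s⁻²·K⁻¹
  C. m²·s⁻²·K⁻¹
  D. m²·s⁻²
All reduce to m²·s⁻²·K⁻¹ except D., which is m²·s⁻².

D.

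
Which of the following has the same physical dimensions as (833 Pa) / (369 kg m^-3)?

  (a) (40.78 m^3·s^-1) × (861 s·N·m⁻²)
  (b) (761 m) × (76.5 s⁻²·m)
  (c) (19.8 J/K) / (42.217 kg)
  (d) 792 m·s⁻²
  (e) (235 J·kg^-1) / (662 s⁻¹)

Reference: [kg·m⁻¹·s⁻²] / [kg·m⁻³] = m²·s⁻².
Each option:
  (a) [m³·s⁻¹] · [kg·m⁻¹·s⁻¹] = kg·m²·s⁻²
  (b) [m] · [m·s⁻²] = m²·s⁻²  ← same
  (c) [kg·m²·s⁻²·K⁻¹] / [kg] = m²·s⁻²·K⁻¹
  (d) m·s⁻²
  (e) [m²·s⁻²] / [s⁻¹] = m²·s⁻¹
Only (b) matches m²·s⁻².

(b)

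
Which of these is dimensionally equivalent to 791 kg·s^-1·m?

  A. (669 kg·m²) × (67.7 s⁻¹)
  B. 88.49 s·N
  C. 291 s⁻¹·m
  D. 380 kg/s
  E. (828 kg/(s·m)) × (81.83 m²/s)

Reference: kg·m·s⁻¹.
Each option:
  A. [kg·m²] · [s⁻¹] = kg·m²·s⁻¹
  B. N·s = kg·m·s⁻²·s = kg·m·s⁻¹  ← same
  C. m·s⁻¹
  D. kg·s⁻¹
  E. [kg·m⁻¹·s⁻¹] · [m²·s⁻¹] = kg·m·s⁻²
Only B. matches kg·m·s⁻¹.

B.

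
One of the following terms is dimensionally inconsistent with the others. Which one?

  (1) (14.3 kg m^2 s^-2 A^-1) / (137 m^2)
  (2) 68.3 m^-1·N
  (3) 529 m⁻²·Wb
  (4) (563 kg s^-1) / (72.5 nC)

(2)

Expand each in SI base units:
  (1) [kg·m²·s⁻²·A⁻¹] / [m²] = kg·s⁻²·A⁻¹
  (2) N·m⁻¹ = kg·m·s⁻²·m⁻¹ = kg·s⁻²
  (3) Wb·m⁻² = V·s·m⁻² = kg·s⁻²·A⁻¹
  (4) [kg·s⁻¹] / [s·A] = kg·s⁻²·A⁻¹
All reduce to kg·s⁻²·A⁻¹ except (2), which is kg·s⁻².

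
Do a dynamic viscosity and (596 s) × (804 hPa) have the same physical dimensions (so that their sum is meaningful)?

Yes

Dimensions:
  a dynamic viscosity:  [dynamic viscosity] = kg·m⁻¹·s⁻¹
  (596 s) × (804 hPa):  [s] · [kg·m⁻¹·s⁻²] = kg·m⁻¹·s⁻¹
Both are kg·m⁻¹·s⁻¹, so they have the same dimensions and can be added.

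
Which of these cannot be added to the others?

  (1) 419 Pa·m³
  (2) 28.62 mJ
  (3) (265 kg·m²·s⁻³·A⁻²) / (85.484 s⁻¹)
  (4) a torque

Dimensions:
  (1) Pa·m³ = N·m⁻²·m³ = kg·m²·s⁻²
  (2) J = N·m = kg·m²·s⁻²
  (3) [kg·m²·s⁻³·A⁻²] / [s⁻¹] = kg·m²·s⁻²·A⁻²
  (4) [torque] = kg·m²·s⁻²
All reduce to kg·m²·s⁻² except (3), which is kg·m²·s⁻²·A⁻².

(3)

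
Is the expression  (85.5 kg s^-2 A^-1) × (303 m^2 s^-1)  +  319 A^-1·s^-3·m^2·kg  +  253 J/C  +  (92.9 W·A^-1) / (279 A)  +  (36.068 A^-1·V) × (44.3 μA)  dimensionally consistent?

In SI base units:
  (85.5 kg s^-2 A^-1) × (303 m^2 s^-1):  [kg·s⁻²·A⁻¹] · [m²·s⁻¹] = kg·m²·s⁻³·A⁻¹
  319 A^-1·s^-3·m^2·kg:  kg·m²·s⁻³·A⁻¹
  253 J/C:  J·C⁻¹ = N·m·(s·A)⁻¹ = kg·m²·s⁻³·A⁻¹
  (92.9 W·A^-1) / (279 A):  [kg·m²·s⁻³·A⁻¹] / [A] = kg·m²·s⁻³·A⁻²
  (36.068 A^-1·V) × (44.3 μA):  [kg·m²·s⁻³·A⁻²] · [A] = kg·m²·s⁻³·A⁻¹
The terms do not share a single dimension (kg·m²·s⁻³·A⁻² vs kg·m²·s⁻³·A⁻¹).

No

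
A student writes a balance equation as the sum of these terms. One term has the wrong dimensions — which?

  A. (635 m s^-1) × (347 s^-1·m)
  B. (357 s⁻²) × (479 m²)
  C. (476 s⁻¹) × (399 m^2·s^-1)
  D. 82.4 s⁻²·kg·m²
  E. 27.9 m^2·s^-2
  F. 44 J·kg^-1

Dimensions:
  A. [m·s⁻¹] · [m·s⁻¹] = m²·s⁻²
  B. [s⁻²] · [m²] = m²·s⁻²
  C. [s⁻¹] · [m²·s⁻¹] = m²·s⁻²
  D. kg·m²·s⁻²
  E. m²·s⁻²
  F. J·kg⁻¹ = N·m·kg⁻¹ = m²·s⁻²
All reduce to m²·s⁻² except D., which is kg·m²·s⁻².

D.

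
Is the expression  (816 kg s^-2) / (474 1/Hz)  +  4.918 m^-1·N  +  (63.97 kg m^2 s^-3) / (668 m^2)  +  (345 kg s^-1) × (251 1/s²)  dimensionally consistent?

No

Work out the base dimensions of each:
  (816 kg s^-2) / (474 1/Hz):  [kg·s⁻²] / [s] = kg·s⁻³
  4.918 m^-1·N:  N·m⁻¹ = kg·m·s⁻²·m⁻¹ = kg·s⁻²
  (63.97 kg m^2 s^-3) / (668 m^2):  [kg·m²·s⁻³] / [m²] = kg·s⁻³
  (345 kg s^-1) × (251 1/s²):  [kg·s⁻¹] · [s⁻²] = kg·s⁻³
The terms do not share a single dimension (kg·s⁻² vs kg·s⁻³).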